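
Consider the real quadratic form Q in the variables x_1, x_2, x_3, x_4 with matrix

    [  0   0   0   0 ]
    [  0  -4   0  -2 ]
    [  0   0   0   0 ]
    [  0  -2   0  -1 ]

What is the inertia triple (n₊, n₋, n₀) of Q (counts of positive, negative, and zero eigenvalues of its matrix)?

(0, 1, 3)

Row-reducing A symmetrically gives the diagonal entries 0, -4, 0, 0.
So there are 1 negative, 3 zero pivots.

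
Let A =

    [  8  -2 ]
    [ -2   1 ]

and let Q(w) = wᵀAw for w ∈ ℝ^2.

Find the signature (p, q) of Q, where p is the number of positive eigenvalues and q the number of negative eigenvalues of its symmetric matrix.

Applying the same elementary operations to the rows and columns of A produces a congruent diagonal matrix with entries 8, 1/2.
Counting signs: 2 positive.

(2, 0)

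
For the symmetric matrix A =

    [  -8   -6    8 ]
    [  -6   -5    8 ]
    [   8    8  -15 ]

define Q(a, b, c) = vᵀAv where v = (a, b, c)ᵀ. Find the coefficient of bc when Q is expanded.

16

The coefficient of bc is A[2,3] + A[3,2] = 2·8 = 16.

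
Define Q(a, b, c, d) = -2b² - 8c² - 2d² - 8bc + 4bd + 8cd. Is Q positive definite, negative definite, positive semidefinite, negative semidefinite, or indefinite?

Write A = [[0, 0, 0, 0], [0, -2, -4, 2], [0, -4, -8, 4], [0, 2, 4, -2]].
Row-reducing A symmetrically gives the diagonal entries 0, -2, 0, 0.
Counting signs: 1 negative, 3 zero.
Hence Q is negative semidefinite.

negative semidefinite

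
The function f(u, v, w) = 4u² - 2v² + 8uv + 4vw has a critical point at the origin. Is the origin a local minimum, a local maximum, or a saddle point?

The Hessian at the origin is H = [[8, 8, 0], [8, -4, 4], [0, 4, 0]].
Applying the same elementary operations to the rows and columns of H produces a congruent diagonal matrix with entries 8, -12, 4/3.
So there are 2 positive, 1 negative pivots.
H is indefinite, so the origin is a saddle point.

saddle point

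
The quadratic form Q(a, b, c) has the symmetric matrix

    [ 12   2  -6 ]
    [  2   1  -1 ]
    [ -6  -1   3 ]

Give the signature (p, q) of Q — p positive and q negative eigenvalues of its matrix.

Row-reducing A symmetrically gives the diagonal entries 12, 2/3, 0.
So there are 2 positive, 1 zero pivots.

(2, 0)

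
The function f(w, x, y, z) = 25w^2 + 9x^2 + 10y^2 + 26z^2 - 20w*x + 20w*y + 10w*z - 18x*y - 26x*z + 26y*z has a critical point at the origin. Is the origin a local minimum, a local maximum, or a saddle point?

local minimum

The Hessian at the origin is H = [[50, -20, 20, 10], [-20, 18, -18, -26], [20, -18, 20, 26], [10, -26, 26, 52]].
Row-reducing H symmetrically gives the diagonal entries 50, 10, 2, 8/5.
So there are 4 positive pivots.
H is positive definite, so the origin is a strict local minimum.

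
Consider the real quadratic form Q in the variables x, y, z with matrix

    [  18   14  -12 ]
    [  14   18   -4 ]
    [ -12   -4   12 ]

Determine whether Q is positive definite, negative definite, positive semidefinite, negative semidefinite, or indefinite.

positive semidefinite

Symmetric row and column elimination reduces A to a congruent diagonal form with pivots 18, 64/9, 0.
So there are 2 positive, 1 zero pivots.
Hence Q is positive semidefinite.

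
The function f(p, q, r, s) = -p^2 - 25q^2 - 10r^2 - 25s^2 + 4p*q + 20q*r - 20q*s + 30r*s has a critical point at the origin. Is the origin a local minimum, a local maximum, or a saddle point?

local maximum

The Hessian at the origin is H = [[-2, 4, 0, 0], [4, -50, 20, -20], [0, 20, -20, 30], [0, -20, 30, -50]].
Applying the same elementary operations to the rows and columns of H produces a congruent diagonal matrix with entries -2, -42, -220/21, -5/11.
Counting signs: 4 negative.
H is negative definite, so the origin is a strict local maximum.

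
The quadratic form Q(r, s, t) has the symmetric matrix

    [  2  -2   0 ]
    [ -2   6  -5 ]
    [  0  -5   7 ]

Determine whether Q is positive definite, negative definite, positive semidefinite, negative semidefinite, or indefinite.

positive definite

Congruent diagonalization of A (simultaneous row and column reduction) yields pivots 2, 4, 3/4.
Counting signs: 3 positive.
Hence Q is positive definite.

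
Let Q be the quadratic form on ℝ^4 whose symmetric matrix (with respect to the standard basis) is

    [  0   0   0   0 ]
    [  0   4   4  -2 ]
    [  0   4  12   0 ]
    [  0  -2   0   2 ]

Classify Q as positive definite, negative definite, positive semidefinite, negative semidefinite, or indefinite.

Symmetric row and column elimination reduces A to a congruent diagonal form with pivots 0, 4, 8, 1/2.
So there are 3 positive, 1 zero pivots.
Hence Q is positive semidefinite.

positive semidefinite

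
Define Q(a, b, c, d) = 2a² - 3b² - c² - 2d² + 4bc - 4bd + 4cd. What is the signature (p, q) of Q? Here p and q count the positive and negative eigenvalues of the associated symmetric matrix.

The symmetric matrix is A = [[2, 0, 0, 0], [0, -3, 2, -2], [0, 2, -1, 2], [0, -2, 2, -2]].
Congruent diagonalization of A (simultaneous row and column reduction) yields pivots 2, -3, 1/3, -2.
That gives 2 positive, 2 negative pivots.

(2, 2)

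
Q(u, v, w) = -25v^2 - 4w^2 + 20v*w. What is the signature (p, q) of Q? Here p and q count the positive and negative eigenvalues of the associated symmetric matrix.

Write A = [[0, 0, 0], [0, -25, 10], [0, 10, -4]].
Symmetric row and column elimination reduces A to a congruent diagonal form with pivots 0, -25, 0.
That gives 1 negative, 2 zero pivots.

(0, 1)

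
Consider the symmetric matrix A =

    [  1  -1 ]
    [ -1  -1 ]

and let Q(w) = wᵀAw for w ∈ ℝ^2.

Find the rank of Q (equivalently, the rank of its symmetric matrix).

2

Row-reducing A symmetrically gives the diagonal entries 1, -2.
Counting signs: 1 positive, 1 negative.
The rank is the number of nonzero pivots: 2.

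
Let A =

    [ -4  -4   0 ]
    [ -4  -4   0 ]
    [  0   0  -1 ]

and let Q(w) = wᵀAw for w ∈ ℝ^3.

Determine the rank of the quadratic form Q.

Applying the same elementary operations to the rows and columns of A produces a congruent diagonal matrix with entries -4, 0, -1.
So there are 2 negative, 1 zero pivots.
The rank is the number of nonzero pivots: 2.

2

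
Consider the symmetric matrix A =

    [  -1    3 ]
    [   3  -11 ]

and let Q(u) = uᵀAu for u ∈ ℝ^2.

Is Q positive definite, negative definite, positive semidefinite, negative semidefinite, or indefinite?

negative definite

Symmetric row and column elimination reduces A to a congruent diagonal form with pivots -1, -2.
So there are 2 negative pivots.
Hence Q is negative definite.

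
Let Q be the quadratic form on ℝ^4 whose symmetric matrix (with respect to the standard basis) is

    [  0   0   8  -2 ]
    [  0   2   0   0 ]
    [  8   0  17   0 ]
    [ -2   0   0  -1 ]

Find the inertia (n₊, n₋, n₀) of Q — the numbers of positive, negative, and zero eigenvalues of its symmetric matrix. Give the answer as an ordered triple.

By Sylvester's law of inertia any congruent diagonalization of A has 3 positive, 1 negative and 0 zero entries.

(3, 1, 0)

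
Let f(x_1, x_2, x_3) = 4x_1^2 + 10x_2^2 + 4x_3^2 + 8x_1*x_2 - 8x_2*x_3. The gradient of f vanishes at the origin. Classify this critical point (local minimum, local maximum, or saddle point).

The Hessian at the origin is H = [[8, 8, 0], [8, 20, -8], [0, -8, 8]].
An LDLᵀ factorisation of H has diagonal entries 8, 12, 8/3.
Counting signs: 3 positive.
H is positive definite, so the origin is a strict local minimum.

local minimum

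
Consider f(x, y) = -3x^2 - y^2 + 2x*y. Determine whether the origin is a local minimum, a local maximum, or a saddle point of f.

The Hessian at the origin is H = [[-6, 2], [2, -2]].
det H = -6·-2 − (2)² = 8 > 0 and H[1,1] = -6 < 0, so H is negative definite.
Therefore the origin is a local maximum.

local maximum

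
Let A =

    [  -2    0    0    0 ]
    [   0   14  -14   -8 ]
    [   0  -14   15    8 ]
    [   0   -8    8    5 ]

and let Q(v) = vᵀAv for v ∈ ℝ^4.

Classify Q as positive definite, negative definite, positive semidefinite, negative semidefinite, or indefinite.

indefinite

Congruent diagonalization of A (simultaneous row and column reduction) yields pivots -2, 14, 1, 3/7.
So there are 3 positive, 1 negative pivots.
Hence Q is indefinite.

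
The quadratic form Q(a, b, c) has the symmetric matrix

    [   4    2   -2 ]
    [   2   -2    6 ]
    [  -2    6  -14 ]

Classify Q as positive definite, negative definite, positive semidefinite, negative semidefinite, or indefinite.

An LDLᵀ factorisation of A has diagonal entries 4, -3, 4/3.
That gives 2 positive, 1 negative pivots.
Hence Q is indefinite.

indefinite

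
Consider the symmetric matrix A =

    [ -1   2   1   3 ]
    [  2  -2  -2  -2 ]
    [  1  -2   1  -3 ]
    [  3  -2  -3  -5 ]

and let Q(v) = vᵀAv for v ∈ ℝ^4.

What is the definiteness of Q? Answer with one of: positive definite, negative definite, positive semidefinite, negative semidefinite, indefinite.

indefinite

Congruent diagonalization of A (simultaneous row and column reduction) yields pivots -1, 2, 2, -4.
Counting signs: 2 positive, 2 negative.
Hence Q is indefinite.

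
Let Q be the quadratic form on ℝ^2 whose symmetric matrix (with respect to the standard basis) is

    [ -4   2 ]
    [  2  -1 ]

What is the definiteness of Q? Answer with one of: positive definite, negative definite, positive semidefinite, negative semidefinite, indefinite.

For the 2×2 matrix [[-4, 2], [2, -1]]: det = -4·-1 − (2)² = 0, trace = -5.
det = 0 so one eigenvalue is zero; the form is semidefinite with the sign of the trace.

negative semidefinite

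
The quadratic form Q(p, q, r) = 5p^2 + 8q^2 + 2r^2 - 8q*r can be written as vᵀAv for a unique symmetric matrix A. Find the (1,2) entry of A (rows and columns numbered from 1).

0

The coefficient of p·q in Q is 0. For a symmetric A this equals A[1,2] + A[2,1] = 2·A[1,2].
So A[1,2] = 0/2 = 0.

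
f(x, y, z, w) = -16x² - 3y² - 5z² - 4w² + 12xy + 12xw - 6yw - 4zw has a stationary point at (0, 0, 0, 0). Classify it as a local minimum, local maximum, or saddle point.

local maximum

The Hessian at the origin is H = [[-32, 12, 0, 12], [12, -6, 0, -6], [0, 0, -10, -4], [12, -6, -4, -8]].
Symmetric row and column elimination reduces H to a congruent diagonal form with pivots -32, -3/2, -10, -2/5.
Counting signs: 4 negative.
H is negative definite, so the origin is a strict local maximum.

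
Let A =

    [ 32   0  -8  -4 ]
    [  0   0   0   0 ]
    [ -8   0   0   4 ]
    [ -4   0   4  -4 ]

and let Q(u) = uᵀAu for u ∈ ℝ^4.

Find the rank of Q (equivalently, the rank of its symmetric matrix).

2

Row-reducing A symmetrically gives the diagonal entries 32, 0, -2, 0.
Counting signs: 1 positive, 1 negative, 2 zero.
The rank is the number of nonzero pivots: 2.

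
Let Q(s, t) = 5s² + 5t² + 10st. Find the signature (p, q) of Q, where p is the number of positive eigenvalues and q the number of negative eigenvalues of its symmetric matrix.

Write A = [[5, 5], [5, 5]].
Congruent diagonalization of A (simultaneous row and column reduction) yields pivots 5, 0.
Counting signs: 1 positive, 1 zero.

(1, 0)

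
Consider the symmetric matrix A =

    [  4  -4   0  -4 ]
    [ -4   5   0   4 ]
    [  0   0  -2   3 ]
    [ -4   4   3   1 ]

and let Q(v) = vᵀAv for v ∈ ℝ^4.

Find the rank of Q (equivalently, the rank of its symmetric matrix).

4

An LDLᵀ factorisation of A has diagonal entries 4, 1, -2, 3/2.
That gives 3 positive, 1 negative pivots.
The rank is the number of nonzero pivots: 4.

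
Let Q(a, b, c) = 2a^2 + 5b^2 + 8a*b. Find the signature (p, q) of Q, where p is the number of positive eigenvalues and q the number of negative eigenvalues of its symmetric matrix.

(1, 1)

Write A = [[2, 4, 0], [4, 5, 0], [0, 0, 0]].
Row-reducing A symmetrically gives the diagonal entries 2, -3, 0.
That gives 1 positive, 1 negative, 1 zero pivots.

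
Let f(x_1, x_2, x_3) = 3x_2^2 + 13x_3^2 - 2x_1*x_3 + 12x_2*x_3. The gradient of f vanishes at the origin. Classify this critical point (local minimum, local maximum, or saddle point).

The Hessian at the origin is H = [[0, 0, -2], [0, 6, 12], [-2, 12, 26]].
H is indefinite, so the origin is a saddle point.

saddle point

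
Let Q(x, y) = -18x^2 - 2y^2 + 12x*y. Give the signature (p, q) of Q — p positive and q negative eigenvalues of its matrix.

(0, 1)

The associated matrix is A = [[-18, 6], [6, -2]].
Applying the same elementary operations to the rows and columns of A produces a congruent diagonal matrix with entries -18, 0.
So there are 1 negative, 1 zero pivots.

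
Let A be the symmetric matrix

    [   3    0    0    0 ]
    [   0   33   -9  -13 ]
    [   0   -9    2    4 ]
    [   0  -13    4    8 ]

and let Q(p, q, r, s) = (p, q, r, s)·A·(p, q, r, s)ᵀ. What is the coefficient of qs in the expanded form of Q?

The coefficient of qs is A[2,4] + A[4,2] = 2·(-13) = -26.

-26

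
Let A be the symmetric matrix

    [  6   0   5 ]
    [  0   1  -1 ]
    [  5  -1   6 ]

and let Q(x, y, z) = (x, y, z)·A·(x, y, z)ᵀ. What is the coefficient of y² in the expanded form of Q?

The coefficient of y² is the diagonal entry A[2,2] = 1.

1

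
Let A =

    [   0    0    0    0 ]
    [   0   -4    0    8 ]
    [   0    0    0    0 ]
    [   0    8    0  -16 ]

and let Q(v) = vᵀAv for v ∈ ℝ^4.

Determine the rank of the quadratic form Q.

Congruent diagonalization of A (simultaneous row and column reduction) yields pivots 0, -4, 0, 0.
That gives 1 negative, 3 zero pivots.
The rank is the number of nonzero pivots: 1.

1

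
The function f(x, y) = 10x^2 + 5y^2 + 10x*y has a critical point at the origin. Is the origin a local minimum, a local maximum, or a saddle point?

local minimum

The Hessian at the origin is H = [[20, 10], [10, 10]].
det H = 20·10 − (10)² = 100 > 0 and H[1,1] = 20 > 0, so H is positive definite.
Therefore the origin is a local minimum.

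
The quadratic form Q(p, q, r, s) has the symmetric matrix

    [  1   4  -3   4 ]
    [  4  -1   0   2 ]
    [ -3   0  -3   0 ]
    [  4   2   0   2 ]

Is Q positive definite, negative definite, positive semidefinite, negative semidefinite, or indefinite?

Row-reducing A symmetrically gives the diagonal entries 1, -17, -60/17, -6/5.
Counting signs: 1 positive, 3 negative.
Hence Q is indefinite.

indefinite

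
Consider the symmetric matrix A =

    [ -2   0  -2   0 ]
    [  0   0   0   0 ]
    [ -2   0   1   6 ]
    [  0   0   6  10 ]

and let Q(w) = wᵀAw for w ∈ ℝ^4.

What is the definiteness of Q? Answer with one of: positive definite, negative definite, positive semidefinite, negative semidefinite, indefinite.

Applying the same elementary operations to the rows and columns of A produces a congruent diagonal matrix with entries -2, 0, 3, -2.
That gives 1 positive, 2 negative, 1 zero pivots.
Hence Q is indefinite.

indefinite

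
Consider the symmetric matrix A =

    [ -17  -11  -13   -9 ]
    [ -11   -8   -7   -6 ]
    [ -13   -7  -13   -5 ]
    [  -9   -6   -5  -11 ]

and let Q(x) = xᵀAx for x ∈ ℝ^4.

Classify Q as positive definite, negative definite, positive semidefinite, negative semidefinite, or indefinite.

Leading principal minors: Δ_1 = -17, Δ_2 = 15, Δ_3 = -12, Δ_4 = 36.
The signs alternate starting with Δ_1 < 0, so by Sylvester's criterion Q is negative definite.

negative definite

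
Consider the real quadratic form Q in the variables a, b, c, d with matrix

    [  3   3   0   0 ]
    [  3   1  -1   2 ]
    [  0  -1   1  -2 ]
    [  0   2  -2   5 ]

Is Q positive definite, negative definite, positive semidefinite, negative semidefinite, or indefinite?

Applying the same elementary operations to the rows and columns of A produces a congruent diagonal matrix with entries 3, -2, 3/2, 1.
Counting signs: 3 positive, 1 negative.
Hence Q is indefinite.

indefinite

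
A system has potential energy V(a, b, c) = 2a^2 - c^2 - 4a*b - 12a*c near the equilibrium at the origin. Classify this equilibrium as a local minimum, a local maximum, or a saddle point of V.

The Hessian at the origin is H = [[4, -4, -12], [-4, 0, 0], [-12, 0, -2]].
An LDLᵀ factorisation of H has diagonal entries 4, -4, -2.
Counting signs: 1 positive, 2 negative.
H is indefinite, so the origin is a saddle point.

saddle point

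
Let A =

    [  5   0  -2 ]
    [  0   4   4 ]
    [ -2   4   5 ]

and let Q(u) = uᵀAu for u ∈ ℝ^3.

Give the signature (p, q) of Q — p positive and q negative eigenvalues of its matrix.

Row-reducing A symmetrically gives the diagonal entries 5, 4, 1/5.
Counting signs: 3 positive.

(3, 0)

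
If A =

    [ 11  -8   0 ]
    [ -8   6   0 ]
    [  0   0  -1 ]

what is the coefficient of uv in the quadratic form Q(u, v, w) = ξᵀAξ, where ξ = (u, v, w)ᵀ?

-16

The coefficient of uv is A[1,2] + A[2,1] = 2·(-8) = -16.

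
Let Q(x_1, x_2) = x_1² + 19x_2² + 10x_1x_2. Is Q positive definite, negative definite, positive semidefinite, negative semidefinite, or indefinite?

indefinite

The symmetric matrix of Q is [[1, 5], [5, 19]].
For the 2×2 matrix [[1, 5], [5, 19]]: det = 1·19 − (5)² = -6, trace = 20.
det < 0 so the eigenvalues have opposite signs; the form is indefinite.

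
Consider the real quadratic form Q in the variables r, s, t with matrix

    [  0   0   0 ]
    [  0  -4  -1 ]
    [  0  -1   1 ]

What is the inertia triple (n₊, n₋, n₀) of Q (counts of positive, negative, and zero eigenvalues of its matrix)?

(1, 1, 1)

Applying the same elementary operations to the rows and columns of A produces a congruent diagonal matrix with entries 0, -4, 5/4.
Counting signs: 1 positive, 1 negative, 1 zero.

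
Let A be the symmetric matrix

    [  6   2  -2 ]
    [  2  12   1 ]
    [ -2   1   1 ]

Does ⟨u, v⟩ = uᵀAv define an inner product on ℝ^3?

Leading principal minors: Δ_1 = 6, Δ_2 = 68, Δ_3 = 6.
All leading principal minors are positive, so by Sylvester's criterion Q is positive definite.
⟨·,·⟩ is an inner product exactly when A is positive definite.

yes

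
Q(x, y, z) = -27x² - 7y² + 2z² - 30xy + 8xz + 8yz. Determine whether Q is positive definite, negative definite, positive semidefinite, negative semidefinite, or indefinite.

Write A = [[-27, -15, 4], [-15, -7, 4], [4, 4, 2]].
Congruent diagonalization of A (simultaneous row and column reduction) yields pivots -27, 4/3, 2/9.
Counting signs: 2 positive, 1 negative.
Hence Q is indefinite.

indefinite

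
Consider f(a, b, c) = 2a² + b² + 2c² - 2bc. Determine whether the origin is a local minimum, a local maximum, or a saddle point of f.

The Hessian at the origin is H = [[4, 0, 0], [0, 2, -2], [0, -2, 4]].
Congruent diagonalization of H (simultaneous row and column reduction) yields pivots 4, 2, 2.
So there are 3 positive pivots.
H is positive definite, so the origin is a strict local minimum.

local minimum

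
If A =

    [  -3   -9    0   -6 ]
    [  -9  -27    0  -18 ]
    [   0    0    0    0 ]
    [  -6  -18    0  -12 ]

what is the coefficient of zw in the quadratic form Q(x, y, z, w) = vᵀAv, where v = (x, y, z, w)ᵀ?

The coefficient of zw is A[3,4] + A[4,3] = 2·0 = 0.

0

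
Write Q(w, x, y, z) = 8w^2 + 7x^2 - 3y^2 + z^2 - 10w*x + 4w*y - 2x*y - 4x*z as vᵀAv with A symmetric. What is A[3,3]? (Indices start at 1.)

The coefficient of y^2 in Q is -3, and that is exactly A[3,3].

-3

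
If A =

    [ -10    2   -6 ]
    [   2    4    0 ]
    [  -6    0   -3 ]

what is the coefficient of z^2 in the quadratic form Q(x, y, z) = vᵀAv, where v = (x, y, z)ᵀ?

-3

The coefficient of z^2 is the diagonal entry A[3,3] = -3.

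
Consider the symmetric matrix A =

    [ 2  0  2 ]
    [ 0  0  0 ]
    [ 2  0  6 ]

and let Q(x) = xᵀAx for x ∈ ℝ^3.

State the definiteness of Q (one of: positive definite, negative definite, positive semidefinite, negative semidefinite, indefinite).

Row-reducing A symmetrically gives the diagonal entries 2, 0, 4.
Counting signs: 2 positive, 1 zero.
Hence Q is positive semidefinite.

positive semidefinite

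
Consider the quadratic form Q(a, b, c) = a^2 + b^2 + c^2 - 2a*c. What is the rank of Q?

2

The symmetric matrix is A = [[1, 0, -1], [0, 1, 0], [-1, 0, 1]].
Row-reducing A symmetrically gives the diagonal entries 1, 1, 0.
That gives 2 positive, 1 zero pivots.
The rank is the number of nonzero pivots: 2.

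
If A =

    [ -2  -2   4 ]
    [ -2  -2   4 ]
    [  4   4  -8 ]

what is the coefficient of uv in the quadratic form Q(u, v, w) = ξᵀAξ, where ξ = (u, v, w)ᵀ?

The coefficient of uv is A[1,2] + A[2,1] = 2·(-2) = -4.

-4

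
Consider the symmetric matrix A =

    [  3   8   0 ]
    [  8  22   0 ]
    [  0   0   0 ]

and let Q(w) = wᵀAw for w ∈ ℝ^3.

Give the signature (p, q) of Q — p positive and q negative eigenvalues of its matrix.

(2, 0)

Row-reducing A symmetrically gives the diagonal entries 3, 2/3, 0.
Counting signs: 2 positive, 1 zero.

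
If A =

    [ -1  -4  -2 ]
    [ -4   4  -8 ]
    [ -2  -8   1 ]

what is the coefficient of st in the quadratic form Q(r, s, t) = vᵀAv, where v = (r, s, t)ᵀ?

The coefficient of st is A[2,3] + A[3,2] = 2·(-8) = -16.

-16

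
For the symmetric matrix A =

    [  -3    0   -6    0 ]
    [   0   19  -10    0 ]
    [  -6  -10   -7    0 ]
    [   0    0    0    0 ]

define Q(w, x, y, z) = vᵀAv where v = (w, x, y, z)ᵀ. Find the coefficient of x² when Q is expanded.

The coefficient of x² is the diagonal entry A[2,2] = 19.

19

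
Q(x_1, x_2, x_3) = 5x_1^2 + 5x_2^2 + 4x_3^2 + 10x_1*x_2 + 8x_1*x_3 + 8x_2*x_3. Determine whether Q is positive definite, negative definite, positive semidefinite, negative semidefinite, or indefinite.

The symmetric matrix is A = [[5, 5, 4], [5, 5, 4], [4, 4, 4]].
Congruent diagonalization of A (simultaneous row and column reduction) yields pivots 5, 0, 4/5.
So there are 2 positive, 1 zero pivots.
Hence Q is positive semidefinite.

positive semidefinite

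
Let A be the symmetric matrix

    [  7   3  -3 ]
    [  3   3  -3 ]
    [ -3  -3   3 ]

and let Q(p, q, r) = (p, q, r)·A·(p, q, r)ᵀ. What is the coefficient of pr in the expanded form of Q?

The coefficient of pr is A[1,3] + A[3,1] = 2·(-3) = -6.

-6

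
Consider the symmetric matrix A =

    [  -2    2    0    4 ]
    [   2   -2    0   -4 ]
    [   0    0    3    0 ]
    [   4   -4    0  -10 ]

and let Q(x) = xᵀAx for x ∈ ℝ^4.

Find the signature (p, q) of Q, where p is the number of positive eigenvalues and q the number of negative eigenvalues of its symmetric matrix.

(1, 2)

Row-reducing A symmetrically gives the diagonal entries -2, 0, 3, -2.
So there are 1 positive, 2 negative, 1 zero pivots.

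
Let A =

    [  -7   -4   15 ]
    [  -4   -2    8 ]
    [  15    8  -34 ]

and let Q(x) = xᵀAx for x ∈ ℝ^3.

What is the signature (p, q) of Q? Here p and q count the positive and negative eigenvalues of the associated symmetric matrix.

(1, 2)

Symmetric row and column elimination reduces A to a congruent diagonal form with pivots -7, 2/7, -3.
Counting signs: 1 positive, 2 negative.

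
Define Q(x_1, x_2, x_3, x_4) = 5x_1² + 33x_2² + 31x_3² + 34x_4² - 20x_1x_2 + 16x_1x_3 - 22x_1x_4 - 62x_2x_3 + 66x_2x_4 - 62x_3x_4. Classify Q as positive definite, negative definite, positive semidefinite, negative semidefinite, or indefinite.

The symmetric matrix is A = [[5, -10, 8, -11], [-10, 33, -31, 33], [8, -31, 31, -31], [-11, 33, -31, 34]].
Applying the same elementary operations to the rows and columns of A produces a congruent diagonal matrix with entries 5, 13, 58/65, -2/29.
So there are 3 positive, 1 negative pivots.
Hence Q is indefinite.

indefinite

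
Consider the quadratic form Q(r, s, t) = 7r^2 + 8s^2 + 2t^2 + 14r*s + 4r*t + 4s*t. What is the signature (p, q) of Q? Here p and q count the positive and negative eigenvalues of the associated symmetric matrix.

(3, 0)

Write A = [[7, 7, 2], [7, 8, 2], [2, 2, 2]].
An LDLᵀ factorisation of A has diagonal entries 7, 1, 10/7.
Counting signs: 3 positive.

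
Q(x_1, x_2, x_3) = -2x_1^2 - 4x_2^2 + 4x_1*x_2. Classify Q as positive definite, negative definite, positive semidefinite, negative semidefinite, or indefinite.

The symmetric matrix is A = [[-2, 2, 0], [2, -4, 0], [0, 0, 0]].
Applying the same elementary operations to the rows and columns of A produces a congruent diagonal matrix with entries -2, -2, 0.
That gives 2 negative, 1 zero pivots.
Hence Q is negative semidefinite.

negative semidefinite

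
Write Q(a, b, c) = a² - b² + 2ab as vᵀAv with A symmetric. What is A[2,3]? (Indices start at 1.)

0

The coefficient of b·c in Q is 0. For a symmetric A this equals A[2,3] + A[3,2] = 2·A[2,3].
So A[2,3] = 0/2 = 0.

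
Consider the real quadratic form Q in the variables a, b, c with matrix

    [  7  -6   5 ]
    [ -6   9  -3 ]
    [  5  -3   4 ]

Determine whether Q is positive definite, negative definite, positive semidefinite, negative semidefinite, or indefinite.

Congruent diagonalization of A (simultaneous row and column reduction) yields pivots 7, 27/7, 0.
So there are 2 positive, 1 zero pivots.
Hence Q is positive semidefinite.

positive semidefinite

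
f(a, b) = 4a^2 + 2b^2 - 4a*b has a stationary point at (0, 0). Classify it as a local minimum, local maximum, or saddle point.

local minimum

The Hessian at the origin is H = [[8, -4], [-4, 4]].
det H = 8·4 − (-4)² = 16 > 0 and H[1,1] = 8 > 0, so H is positive definite.
Therefore the origin is a local minimum.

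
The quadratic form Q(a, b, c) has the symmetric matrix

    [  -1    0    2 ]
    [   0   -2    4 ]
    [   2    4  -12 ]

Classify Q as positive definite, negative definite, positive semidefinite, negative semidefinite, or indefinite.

negative semidefinite

Row-reducing A symmetrically gives the diagonal entries -1, -2, 0.
So there are 2 negative, 1 zero pivots.
Hence Q is negative semidefinite.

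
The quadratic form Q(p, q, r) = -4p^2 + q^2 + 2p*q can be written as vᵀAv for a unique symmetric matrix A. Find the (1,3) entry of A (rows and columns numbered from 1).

The coefficient of p·r in Q is 0. For a symmetric A this equals A[1,3] + A[3,1] = 2·A[1,3].
So A[1,3] = 0/2 = 0.

0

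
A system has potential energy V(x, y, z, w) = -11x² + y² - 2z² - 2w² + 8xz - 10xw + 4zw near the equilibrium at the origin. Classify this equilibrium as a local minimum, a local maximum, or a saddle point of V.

The Hessian at the origin is H = [[-22, 0, 8, -10], [0, 2, 0, 0], [8, 0, -4, 4], [-10, 0, 4, -4]].
An LDLᵀ factorisation of H has diagonal entries -22, 2, -12/11, 2/3.
Counting signs: 2 positive, 2 negative.
H is indefinite, so the origin is a saddle point.

saddle point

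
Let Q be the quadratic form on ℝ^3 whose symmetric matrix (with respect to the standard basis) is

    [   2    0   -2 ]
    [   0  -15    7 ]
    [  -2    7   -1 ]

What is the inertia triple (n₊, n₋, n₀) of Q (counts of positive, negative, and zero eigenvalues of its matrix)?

Row-reducing A symmetrically gives the diagonal entries 2, -15, 4/15.
Counting signs: 2 positive, 1 negative.

(2, 1, 0)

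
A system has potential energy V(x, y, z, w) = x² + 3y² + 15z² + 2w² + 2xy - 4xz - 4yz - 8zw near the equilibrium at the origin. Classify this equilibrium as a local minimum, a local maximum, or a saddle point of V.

The Hessian at the origin is H = [[2, 2, -4, 0], [2, 6, -4, 0], [-4, -4, 30, -8], [0, 0, -8, 4]].
An LDLᵀ factorisation of H has diagonal entries 2, 4, 22, 12/11.
So there are 4 positive pivots.
H is positive definite, so the origin is a strict local minimum.

local minimum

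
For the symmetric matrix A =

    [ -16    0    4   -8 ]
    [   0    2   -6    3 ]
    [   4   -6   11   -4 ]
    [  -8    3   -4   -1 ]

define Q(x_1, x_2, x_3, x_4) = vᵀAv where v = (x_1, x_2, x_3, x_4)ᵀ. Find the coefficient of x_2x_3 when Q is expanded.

The coefficient of x_2x_3 is A[2,3] + A[3,2] = 2·(-6) = -12.

-12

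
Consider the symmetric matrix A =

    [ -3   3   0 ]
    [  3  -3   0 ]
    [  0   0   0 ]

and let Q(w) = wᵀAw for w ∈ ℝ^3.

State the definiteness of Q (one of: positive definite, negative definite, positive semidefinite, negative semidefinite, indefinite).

negative semidefinite

Congruent diagonalization of A (simultaneous row and column reduction) yields pivots -3, 0, 0.
That gives 1 negative, 2 zero pivots.
Hence Q is negative semidefinite.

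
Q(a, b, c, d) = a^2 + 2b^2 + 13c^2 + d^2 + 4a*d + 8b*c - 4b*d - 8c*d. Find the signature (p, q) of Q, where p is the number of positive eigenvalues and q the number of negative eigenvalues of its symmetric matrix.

Write A = [[1, 0, 0, 2], [0, 2, 4, -2], [0, 4, 13, -4], [2, -2, -4, 1]].
Row-reducing A symmetrically gives the diagonal entries 1, 2, 5, -5.
So there are 3 positive, 1 negative pivots.

(3, 1)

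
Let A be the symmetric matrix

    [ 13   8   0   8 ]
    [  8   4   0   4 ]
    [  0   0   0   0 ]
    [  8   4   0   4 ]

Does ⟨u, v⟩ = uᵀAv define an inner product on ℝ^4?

Row-reducing A symmetrically gives the diagonal entries 13, -12/13, 0, 0.
That gives 1 positive, 1 negative, 2 zero pivots.
Hence Q is indefinite.
⟨·,·⟩ is an inner product exactly when A is positive definite.

no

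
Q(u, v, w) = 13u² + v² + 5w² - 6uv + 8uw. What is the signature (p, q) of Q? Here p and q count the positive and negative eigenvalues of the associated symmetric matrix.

(3, 0)

Write A = [[13, -3, 4], [-3, 1, 0], [4, 0, 5]].
An LDLᵀ factorisation of A has diagonal entries 13, 4/13, 1.
That gives 3 positive pivots.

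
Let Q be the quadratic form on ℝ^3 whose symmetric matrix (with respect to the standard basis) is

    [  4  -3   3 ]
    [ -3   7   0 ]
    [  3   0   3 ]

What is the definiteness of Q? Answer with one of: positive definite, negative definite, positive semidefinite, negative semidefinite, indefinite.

indefinite

Row-reducing A symmetrically gives the diagonal entries 4, 19/4, -6/19.
That gives 2 positive, 1 negative pivots.
Hence Q is indefinite.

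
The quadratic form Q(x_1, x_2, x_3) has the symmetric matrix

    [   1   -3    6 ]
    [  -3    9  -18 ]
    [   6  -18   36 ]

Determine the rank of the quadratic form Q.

Congruent diagonalization of A (simultaneous row and column reduction) yields pivots 1, 0, 0.
So there are 1 positive, 2 zero pivots.
The rank is the number of nonzero pivots: 1.

1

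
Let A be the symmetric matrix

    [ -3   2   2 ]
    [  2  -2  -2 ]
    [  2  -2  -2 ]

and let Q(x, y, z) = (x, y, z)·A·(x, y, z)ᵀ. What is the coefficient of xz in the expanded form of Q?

4

The coefficient of xz is A[1,3] + A[3,1] = 2·2 = 4.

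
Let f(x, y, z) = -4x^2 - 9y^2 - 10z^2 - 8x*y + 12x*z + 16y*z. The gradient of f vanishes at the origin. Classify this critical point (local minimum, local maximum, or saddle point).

local maximum

The Hessian at the origin is H = [[-8, -8, 12], [-8, -18, 16], [12, 16, -20]].
Row-reducing H symmetrically gives the diagonal entries -8, -10, -2/5.
So there are 3 negative pivots.
H is negative definite, so the origin is a strict local maximum.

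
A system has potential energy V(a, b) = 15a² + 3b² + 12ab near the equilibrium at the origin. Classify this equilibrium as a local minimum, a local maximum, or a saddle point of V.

The Hessian at the origin is H = [[30, 12], [12, 6]].
det H = 30·6 − (12)² = 36 > 0 and H[1,1] = 30 > 0, so H is positive definite.
Therefore the origin is a local minimum.

local minimum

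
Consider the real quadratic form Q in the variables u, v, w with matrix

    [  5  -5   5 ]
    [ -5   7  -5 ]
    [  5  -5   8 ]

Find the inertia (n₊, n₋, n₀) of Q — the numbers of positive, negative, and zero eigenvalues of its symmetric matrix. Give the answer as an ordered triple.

Symmetric row and column elimination reduces A to a congruent diagonal form with pivots 5, 2, 3.
So there are 3 positive pivots.

(3, 0, 0)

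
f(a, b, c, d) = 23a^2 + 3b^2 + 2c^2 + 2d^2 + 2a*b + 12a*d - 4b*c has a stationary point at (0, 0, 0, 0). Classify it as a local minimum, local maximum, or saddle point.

local minimum

The Hessian at the origin is H = [[46, 2, 0, 12], [2, 6, -4, 0], [0, -4, 4, 0], [12, 0, 0, 4]].
Congruent diagonalization of H (simultaneous row and column reduction) yields pivots 46, 136/23, 22/17, 8/11.
Counting signs: 4 positive.
H is positive definite, so the origin is a strict local minimum.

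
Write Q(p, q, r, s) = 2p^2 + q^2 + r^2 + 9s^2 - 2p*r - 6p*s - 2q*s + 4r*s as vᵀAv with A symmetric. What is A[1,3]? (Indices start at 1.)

-1

The coefficient of p·r in Q is -2. For a symmetric A this equals A[1,3] + A[3,1] = 2·A[1,3].
So A[1,3] = -2/2 = -1.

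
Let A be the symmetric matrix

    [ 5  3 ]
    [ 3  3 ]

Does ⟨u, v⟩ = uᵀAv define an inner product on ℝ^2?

yes

Leading principal minors: Δ_1 = 5, Δ_2 = 6.
All leading principal minors are positive, so by Sylvester's criterion Q is positive definite.
⟨·,·⟩ is an inner product exactly when A is positive definite.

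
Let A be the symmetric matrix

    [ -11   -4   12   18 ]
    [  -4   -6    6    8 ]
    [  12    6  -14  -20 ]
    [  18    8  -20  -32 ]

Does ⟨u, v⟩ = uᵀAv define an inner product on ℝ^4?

no

Leading principal minors: Δ_1 = -11, Δ_2 = 50, Δ_3 = -16, Δ_4 = 32.
The signs alternate starting with Δ_1 < 0, so by Sylvester's criterion Q is negative definite.
⟨·,·⟩ is an inner product exactly when A is positive definite.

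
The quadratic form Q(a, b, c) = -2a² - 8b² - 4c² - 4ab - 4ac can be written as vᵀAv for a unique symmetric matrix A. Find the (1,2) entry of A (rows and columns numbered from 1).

The coefficient of a·b in Q is -4. For a symmetric A this equals A[1,2] + A[2,1] = 2·A[1,2].
So A[1,2] = -4/2 = -2.

-2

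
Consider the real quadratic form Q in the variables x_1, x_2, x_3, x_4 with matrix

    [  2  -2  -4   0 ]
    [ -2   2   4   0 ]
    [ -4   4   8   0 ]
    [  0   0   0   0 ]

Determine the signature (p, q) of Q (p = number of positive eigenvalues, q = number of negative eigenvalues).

Row-reducing A symmetrically gives the diagonal entries 2, 0, 0, 0.
That gives 1 positive, 3 zero pivots.

(1, 0)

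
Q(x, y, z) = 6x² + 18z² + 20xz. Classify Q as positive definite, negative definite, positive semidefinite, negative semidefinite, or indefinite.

The symmetric matrix is A = [[6, 0, 10], [0, 0, 0], [10, 0, 18]].
Applying the same elementary operations to the rows and columns of A produces a congruent diagonal matrix with entries 6, 0, 4/3.
That gives 2 positive, 1 zero pivots.
Hence Q is positive semidefinite.

positive semidefinite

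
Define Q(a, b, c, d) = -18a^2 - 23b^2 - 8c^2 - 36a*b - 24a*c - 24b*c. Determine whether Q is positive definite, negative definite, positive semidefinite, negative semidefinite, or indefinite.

negative semidefinite

The associated matrix is A = [[-18, -18, -12, 0], [-18, -23, -12, 0], [-12, -12, -8, 0], [0, 0, 0, 0]].
Symmetric row and column elimination reduces A to a congruent diagonal form with pivots -18, -5, 0, 0.
So there are 2 negative, 2 zero pivots.
Hence Q is negative semidefinite.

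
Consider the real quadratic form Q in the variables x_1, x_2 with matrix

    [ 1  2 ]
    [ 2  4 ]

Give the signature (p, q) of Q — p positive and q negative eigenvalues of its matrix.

(1, 0)

Symmetric row and column elimination reduces A to a congruent diagonal form with pivots 1, 0.
Counting signs: 1 positive, 1 zero.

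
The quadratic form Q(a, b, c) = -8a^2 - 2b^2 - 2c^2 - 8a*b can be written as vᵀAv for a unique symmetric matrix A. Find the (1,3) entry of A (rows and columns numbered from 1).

0

The coefficient of a·c in Q is 0. For a symmetric A this equals A[1,3] + A[3,1] = 2·A[1,3].
So A[1,3] = 0/2 = 0.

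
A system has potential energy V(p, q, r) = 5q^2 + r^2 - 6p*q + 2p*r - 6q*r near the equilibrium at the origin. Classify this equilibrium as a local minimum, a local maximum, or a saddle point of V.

saddle point

The Hessian at the origin is H = [[0, -6, 2], [-6, 10, -6], [2, -6, 2]].
H is indefinite, so the origin is a saddle point.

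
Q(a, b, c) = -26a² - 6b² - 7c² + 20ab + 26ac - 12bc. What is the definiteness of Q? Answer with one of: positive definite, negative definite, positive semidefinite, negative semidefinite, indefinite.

negative definite

The symmetric matrix of Q is A = [[-26, 10, 13], [10, -6, -6], [13, -6, -7]].
Leading principal minors: Δ_1 = -26, Δ_2 = 56, Δ_3 = -2.
The signs alternate starting with Δ_1 < 0, so by Sylvester's criterion Q is negative definite.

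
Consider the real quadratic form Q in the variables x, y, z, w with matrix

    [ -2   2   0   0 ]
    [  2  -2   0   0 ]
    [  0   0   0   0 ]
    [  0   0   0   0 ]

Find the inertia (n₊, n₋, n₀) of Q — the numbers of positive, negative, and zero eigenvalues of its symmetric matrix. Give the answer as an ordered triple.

(0, 1, 3)

Applying the same elementary operations to the rows and columns of A produces a congruent diagonal matrix with entries -2, 0, 0, 0.
So there are 1 negative, 3 zero pivots.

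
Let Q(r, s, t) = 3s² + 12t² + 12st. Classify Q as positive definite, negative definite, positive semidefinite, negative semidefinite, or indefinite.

Write A = [[0, 0, 0], [0, 3, 6], [0, 6, 12]].
Symmetric row and column elimination reduces A to a congruent diagonal form with pivots 0, 3, 0.
That gives 1 positive, 2 zero pivots.
Hence Q is positive semidefinite.

positive semidefinite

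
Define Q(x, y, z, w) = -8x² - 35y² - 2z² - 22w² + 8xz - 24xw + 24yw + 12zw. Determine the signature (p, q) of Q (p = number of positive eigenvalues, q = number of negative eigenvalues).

Write A = [[-8, 0, 4, -12], [0, -35, 0, 12], [4, 0, -2, 6], [-12, 12, 6, -22]].
Row-reducing A symmetrically gives the diagonal entries -8, -35, 0, 4/35.
Counting signs: 1 positive, 2 negative, 1 zero.

(1, 2)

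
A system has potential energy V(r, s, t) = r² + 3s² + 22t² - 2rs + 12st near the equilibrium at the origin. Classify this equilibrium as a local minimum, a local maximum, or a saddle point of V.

local minimum

The Hessian at the origin is H = [[2, -2, 0], [-2, 6, 12], [0, 12, 44]].
Congruent diagonalization of H (simultaneous row and column reduction) yields pivots 2, 4, 8.
So there are 3 positive pivots.
H is positive definite, so the origin is a strict local minimum.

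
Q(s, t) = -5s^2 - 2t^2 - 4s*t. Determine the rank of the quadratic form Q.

The symmetric matrix is A = [[-5, -2], [-2, -2]].
Congruent diagonalization of A (simultaneous row and column reduction) yields pivots -5, -6/5.
Counting signs: 2 negative.
The rank is the number of nonzero pivots: 2.

2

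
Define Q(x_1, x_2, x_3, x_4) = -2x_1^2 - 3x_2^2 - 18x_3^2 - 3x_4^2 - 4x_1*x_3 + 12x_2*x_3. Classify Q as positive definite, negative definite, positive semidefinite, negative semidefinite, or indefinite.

The symmetric matrix of Q is A = [[-2, 0, -2, 0], [0, -3, 6, 0], [-2, 6, -18, 0], [0, 0, 0, -3]].
Leading principal minors: Δ_1 = -2, Δ_2 = 6, Δ_3 = -24, Δ_4 = 72.
The signs alternate starting with Δ_1 < 0, so by Sylvester's criterion Q is negative definite.

negative definite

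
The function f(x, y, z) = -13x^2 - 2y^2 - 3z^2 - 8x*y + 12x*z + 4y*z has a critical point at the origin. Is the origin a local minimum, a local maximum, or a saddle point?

The Hessian at the origin is H = [[-26, -8, 12], [-8, -4, 4], [12, 4, -6]].
Congruent diagonalization of H (simultaneous row and column reduction) yields pivots -26, -20/13, -2/5.
So there are 3 negative pivots.
H is negative definite, so the origin is a strict local maximum.

local maximum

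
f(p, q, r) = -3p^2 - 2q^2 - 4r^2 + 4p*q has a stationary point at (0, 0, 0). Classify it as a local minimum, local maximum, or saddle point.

The Hessian at the origin is H = [[-6, 4, 0], [4, -4, 0], [0, 0, -8]].
An LDLᵀ factorisation of H has diagonal entries -6, -4/3, -8.
That gives 3 negative pivots.
H is negative definite, so the origin is a strict local maximum.

local maximum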